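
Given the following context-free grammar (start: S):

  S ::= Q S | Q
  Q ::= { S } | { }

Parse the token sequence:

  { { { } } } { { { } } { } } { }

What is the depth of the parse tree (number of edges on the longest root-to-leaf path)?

7

[S [Q { [S [Q { [S [Q { }]] }]] }] [S [Q { [S [Q { [S [Q { }]] }] [S [Q { }]]] }] [S [Q { }]]]]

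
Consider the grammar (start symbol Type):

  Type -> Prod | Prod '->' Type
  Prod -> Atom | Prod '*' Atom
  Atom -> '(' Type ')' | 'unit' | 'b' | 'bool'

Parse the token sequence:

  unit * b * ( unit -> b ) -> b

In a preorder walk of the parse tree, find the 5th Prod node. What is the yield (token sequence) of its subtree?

b

[Type [Prod [Prod [Prod [Atom unit]] * [Atom b]] * [Atom ( [Type [Prod [Atom unit]] -> [Type [Prod [Atom b]]]] )]] -> [Type [Prod [Atom b]]]]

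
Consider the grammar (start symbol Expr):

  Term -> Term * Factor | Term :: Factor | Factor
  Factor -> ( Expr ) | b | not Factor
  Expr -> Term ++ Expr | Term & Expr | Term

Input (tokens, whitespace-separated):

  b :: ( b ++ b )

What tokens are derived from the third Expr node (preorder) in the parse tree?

[Expr [Term [Term [Factor b]] :: [Factor ( [Expr [Term [Factor b]] ++ [Expr [Term [Factor b]]]] )]]]

b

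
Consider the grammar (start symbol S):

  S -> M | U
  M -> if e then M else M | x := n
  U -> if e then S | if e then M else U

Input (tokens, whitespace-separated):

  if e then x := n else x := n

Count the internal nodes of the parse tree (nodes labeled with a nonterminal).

4

[S [M if e then [M x := n] else [M x := n]]]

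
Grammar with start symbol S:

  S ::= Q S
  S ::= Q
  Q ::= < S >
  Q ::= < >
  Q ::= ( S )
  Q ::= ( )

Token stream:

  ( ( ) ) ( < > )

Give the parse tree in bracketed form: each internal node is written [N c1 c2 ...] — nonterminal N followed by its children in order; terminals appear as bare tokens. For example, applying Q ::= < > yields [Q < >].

[S [Q ( [S [Q ( )]] )] [S [Q ( [S [Q < >]] )]]]

S
Q S
( S ) S
( Q ) S
( ( ) ) S
( ( ) ) Q
( ( ) ) ( S )
( ( ) ) ( Q )
( ( ) ) ( < > )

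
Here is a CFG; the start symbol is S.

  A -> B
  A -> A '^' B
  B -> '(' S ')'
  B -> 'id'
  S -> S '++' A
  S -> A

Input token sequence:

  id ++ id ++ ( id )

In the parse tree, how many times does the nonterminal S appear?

4

[S [S [S [A [B id]]] ++ [A [B id]]] ++ [A [B ( [S [A [B id]]] )]]]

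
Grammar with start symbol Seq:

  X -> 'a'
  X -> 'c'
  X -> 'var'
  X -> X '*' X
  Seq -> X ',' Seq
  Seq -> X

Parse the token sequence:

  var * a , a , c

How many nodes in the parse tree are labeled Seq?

3

[Seq [X [X var] * [X a]] , [Seq [X a] , [Seq [X c]]]]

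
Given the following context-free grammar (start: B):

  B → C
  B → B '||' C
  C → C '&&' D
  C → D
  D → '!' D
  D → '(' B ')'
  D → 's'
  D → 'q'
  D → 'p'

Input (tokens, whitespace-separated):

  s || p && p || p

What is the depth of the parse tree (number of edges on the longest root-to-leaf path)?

5

[B [B [B [C [D s]]] || [C [C [D p]] && [D p]]] || [C [D p]]]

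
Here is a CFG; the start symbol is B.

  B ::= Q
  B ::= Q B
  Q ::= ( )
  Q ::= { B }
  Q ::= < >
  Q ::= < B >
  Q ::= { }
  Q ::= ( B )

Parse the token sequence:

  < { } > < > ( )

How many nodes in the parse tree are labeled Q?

4

[B [Q < [B [Q { }]] >] [B [Q < >] [B [Q ( )]]]]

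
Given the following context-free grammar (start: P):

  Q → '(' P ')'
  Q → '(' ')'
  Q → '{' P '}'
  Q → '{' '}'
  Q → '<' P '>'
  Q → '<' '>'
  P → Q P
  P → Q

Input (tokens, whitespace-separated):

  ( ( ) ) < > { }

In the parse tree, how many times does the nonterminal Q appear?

[P [Q ( [P [Q ( )]] )] [P [Q < >] [P [Q { }]]]]

4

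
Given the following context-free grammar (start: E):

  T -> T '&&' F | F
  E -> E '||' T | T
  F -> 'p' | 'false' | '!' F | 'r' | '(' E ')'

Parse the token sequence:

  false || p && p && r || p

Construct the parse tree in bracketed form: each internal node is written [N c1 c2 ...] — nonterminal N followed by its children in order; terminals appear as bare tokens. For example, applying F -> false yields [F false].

[E [E [E [T [F false]]] || [T [T [T [F p]] && [F p]] && [F r]]] || [T [F p]]]

E
E || T
E || T || T
T || T || T
F || T || T
false || T || T
false || T && F || T
false || T && F && F || T
false || F && F && F || T
false || p && F && F || T
false || p && p && F || T
false || p && p && r || T
false || p && p && r || F
false || p && p && r || p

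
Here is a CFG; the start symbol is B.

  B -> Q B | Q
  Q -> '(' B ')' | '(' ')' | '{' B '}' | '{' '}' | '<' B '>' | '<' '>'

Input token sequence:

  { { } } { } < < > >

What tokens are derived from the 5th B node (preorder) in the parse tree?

< >

[B [Q { [B [Q { }]] }] [B [Q { }] [B [Q < [B [Q < >]] >]]]]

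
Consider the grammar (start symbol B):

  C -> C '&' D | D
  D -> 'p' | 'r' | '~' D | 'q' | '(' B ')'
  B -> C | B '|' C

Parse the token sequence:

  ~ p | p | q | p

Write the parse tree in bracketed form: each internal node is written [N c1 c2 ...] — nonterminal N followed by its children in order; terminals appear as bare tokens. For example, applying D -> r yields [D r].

[B [B [B [B [C [D ~ [D p]]]] | [C [D p]]] | [C [D q]]] | [C [D p]]]

B
B | C
B | C | C
B | C | C | C
C | C | C | C
D | C | C | C
~ D | C | C | C
~ p | C | C | C
~ p | D | C | C
~ p | p | C | C
~ p | p | D | C
~ p | p | q | C
~ p | p | q | D
~ p | p | q | p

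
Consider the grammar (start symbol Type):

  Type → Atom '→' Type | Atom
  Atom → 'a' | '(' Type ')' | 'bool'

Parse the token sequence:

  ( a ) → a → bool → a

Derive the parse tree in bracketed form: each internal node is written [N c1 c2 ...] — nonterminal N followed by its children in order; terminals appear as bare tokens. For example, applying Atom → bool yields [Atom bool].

[Type [Atom ( [Type [Atom a]] )] → [Type [Atom a] → [Type [Atom bool] → [Type [Atom a]]]]]

Type
Atom → Type
( Type ) → Type
( Atom ) → Type
( a ) → Type
( a ) → Atom → Type
( a ) → a → Type
( a ) → a → Atom → Type
( a ) → a → bool → Type
( a ) → a → bool → Atom
( a ) → a → bool → a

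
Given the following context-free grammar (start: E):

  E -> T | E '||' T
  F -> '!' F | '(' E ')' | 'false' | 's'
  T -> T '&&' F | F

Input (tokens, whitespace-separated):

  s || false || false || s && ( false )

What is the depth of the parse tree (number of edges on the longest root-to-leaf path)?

[E [E [E [E [T [F s]]] || [T [F false]]] || [T [F false]]] || [T [T [F s]] && [F ( [E [T [F false]]] )]]]

6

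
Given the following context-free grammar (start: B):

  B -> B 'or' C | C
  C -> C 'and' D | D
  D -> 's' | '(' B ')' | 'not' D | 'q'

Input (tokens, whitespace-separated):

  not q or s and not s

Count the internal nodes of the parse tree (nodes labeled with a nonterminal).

10

[B [B [C [D not [D q]]]] or [C [C [D s]] and [D not [D s]]]]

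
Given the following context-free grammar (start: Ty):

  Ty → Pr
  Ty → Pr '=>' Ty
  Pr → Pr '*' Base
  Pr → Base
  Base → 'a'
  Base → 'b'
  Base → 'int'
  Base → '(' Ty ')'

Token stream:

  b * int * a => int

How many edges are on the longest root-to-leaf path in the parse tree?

[Ty [Pr [Pr [Pr [Base b]] * [Base int]] * [Base a]] => [Ty [Pr [Base int]]]]

5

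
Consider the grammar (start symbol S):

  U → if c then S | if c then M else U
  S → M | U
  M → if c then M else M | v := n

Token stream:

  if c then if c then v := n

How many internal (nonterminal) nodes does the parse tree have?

[S [U if c then [S [U if c then [S [M v := n]]]]]]

6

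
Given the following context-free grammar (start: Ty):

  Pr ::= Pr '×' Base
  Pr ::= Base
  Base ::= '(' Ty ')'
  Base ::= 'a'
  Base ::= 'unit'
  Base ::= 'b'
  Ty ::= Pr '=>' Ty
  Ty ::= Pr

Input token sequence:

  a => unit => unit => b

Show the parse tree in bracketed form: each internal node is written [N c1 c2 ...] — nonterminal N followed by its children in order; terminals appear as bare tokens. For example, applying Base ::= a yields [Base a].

Ty
Pr => Ty
Base => Ty
a => Ty
a => Pr => Ty
a => Base => Ty
a => unit => Ty
a => unit => Pr => Ty
a => unit => Base => Ty
a => unit => unit => Ty
a => unit => unit => Pr
a => unit => unit => Base
a => unit => unit => b

[Ty [Pr [Base a]] => [Ty [Pr [Base unit]] => [Ty [Pr [Base unit]] => [Ty [Pr [Base b]]]]]]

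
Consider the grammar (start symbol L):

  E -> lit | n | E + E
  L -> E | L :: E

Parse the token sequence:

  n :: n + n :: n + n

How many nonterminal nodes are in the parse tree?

[L [L [L [E n]] :: [E [E n] + [E n]]] :: [E [E n] + [E n]]]

10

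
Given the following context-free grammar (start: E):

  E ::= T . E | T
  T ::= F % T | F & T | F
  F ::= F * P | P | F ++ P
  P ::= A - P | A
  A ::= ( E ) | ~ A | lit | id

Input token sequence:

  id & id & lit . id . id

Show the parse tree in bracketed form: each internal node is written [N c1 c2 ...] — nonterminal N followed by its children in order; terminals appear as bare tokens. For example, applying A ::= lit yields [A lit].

E
T . E
F & T . E
P & T . E
A & T . E
id & T . E
id & F & T . E
id & P & T . E
id & A & T . E
id & id & T . E
id & id & F . E
id & id & P . E
id & id & A . E
id & id & lit . E
id & id & lit . T . E
id & id & lit . F . E
id & id & lit . P . E
id & id & lit . A . E
id & id & lit . id . E
id & id & lit . id . T
id & id & lit . id . F
id & id & lit . id . P
id & id & lit . id . A
id & id & lit . id . id

[E [T [F [P [A id]]] & [T [F [P [A id]]] & [T [F [P [A lit]]]]]] . [E [T [F [P [A id]]]] . [E [T [F [P [A id]]]]]]]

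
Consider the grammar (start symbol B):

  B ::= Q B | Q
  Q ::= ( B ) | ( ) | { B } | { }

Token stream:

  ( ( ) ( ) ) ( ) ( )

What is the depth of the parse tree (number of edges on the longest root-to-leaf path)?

[B [Q ( [B [Q ( )] [B [Q ( )]]] )] [B [Q ( )] [B [Q ( )]]]]

5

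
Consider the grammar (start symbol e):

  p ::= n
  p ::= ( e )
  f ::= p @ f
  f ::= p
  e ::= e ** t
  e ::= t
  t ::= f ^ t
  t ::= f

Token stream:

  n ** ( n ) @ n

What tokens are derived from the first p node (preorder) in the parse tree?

n

[e [e [t [f [p n]]]] ** [t [f [p ( [e [t [f [p n]]]] )] @ [f [p n]]]]]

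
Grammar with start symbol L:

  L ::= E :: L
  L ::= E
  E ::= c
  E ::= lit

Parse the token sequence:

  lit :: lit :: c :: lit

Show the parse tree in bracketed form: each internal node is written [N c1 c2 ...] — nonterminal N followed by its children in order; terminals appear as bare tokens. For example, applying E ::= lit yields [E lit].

[L [E lit] :: [L [E lit] :: [L [E c] :: [L [E lit]]]]]

L
E :: L
lit :: L
lit :: E :: L
lit :: lit :: L
lit :: lit :: E :: L
lit :: lit :: c :: L
lit :: lit :: c :: E
lit :: lit :: c :: lit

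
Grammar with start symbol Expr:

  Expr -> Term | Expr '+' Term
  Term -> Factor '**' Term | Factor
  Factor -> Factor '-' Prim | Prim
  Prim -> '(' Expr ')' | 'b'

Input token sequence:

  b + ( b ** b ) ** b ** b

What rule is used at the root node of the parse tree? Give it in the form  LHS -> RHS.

Expr -> Expr '+' Term

[Expr [Expr [Term [Factor [Prim b]]]] + [Term [Factor [Prim ( [Expr [Term [Factor [Prim b]] ** [Term [Factor [Prim b]]]]] )]] ** [Term [Factor [Prim b]] ** [Term [Factor [Prim b]]]]]]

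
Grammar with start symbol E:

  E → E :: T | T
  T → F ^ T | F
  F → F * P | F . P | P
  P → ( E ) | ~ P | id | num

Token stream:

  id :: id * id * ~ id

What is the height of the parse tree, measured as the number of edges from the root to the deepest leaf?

[E [E [T [F [P id]]]] :: [T [F [F [F [P id]] * [P id]] * [P ~ [P id]]]]]

6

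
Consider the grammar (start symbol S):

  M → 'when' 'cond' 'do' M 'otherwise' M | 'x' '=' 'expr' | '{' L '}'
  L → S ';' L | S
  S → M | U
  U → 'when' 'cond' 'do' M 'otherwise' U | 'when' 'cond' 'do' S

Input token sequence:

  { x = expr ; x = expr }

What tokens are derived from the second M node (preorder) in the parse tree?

[S [M { [L [S [M x = expr]] ; [L [S [M x = expr]]]] }]]

x = expr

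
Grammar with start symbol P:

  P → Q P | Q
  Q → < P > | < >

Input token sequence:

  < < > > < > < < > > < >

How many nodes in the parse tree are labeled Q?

6

[P [Q < [P [Q < >]] >] [P [Q < >] [P [Q < [P [Q < >]] >] [P [Q < >]]]]]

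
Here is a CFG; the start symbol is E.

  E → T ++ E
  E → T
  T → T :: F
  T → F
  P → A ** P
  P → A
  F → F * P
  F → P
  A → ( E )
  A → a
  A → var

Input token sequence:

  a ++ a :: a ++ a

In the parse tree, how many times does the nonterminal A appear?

[E [T [F [P [A a]]]] ++ [E [T [T [F [P [A a]]]] :: [F [P [A a]]]] ++ [E [T [F [P [A a]]]]]]]

4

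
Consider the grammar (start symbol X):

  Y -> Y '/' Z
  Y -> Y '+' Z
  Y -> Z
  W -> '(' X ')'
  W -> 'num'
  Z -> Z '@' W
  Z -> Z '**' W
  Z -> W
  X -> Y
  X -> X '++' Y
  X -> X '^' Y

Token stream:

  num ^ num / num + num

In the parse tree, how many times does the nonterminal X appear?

2

[X [X [Y [Z [W num]]]] ^ [Y [Y [Y [Z [W num]]] / [Z [W num]]] + [Z [W num]]]]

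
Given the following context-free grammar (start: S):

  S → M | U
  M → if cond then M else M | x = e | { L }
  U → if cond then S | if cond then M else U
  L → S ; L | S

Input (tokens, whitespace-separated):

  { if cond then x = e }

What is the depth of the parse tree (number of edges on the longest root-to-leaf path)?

7

[S [M { [L [S [U if cond then [S [M x = e]]]]] }]]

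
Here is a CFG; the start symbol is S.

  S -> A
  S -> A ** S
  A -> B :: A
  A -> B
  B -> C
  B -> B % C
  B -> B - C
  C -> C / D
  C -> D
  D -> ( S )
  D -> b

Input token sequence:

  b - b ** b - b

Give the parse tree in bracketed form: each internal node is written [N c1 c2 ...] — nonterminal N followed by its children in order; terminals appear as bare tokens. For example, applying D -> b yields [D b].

S
A ** S
B ** S
B - C ** S
C - C ** S
D - C ** S
b - C ** S
b - D ** S
b - b ** S
b - b ** A
b - b ** B
b - b ** B - C
b - b ** C - C
b - b ** D - C
b - b ** b - C
b - b ** b - D
b - b ** b - b

[S [A [B [B [C [D b]]] - [C [D b]]]] ** [S [A [B [B [C [D b]]] - [C [D b]]]]]]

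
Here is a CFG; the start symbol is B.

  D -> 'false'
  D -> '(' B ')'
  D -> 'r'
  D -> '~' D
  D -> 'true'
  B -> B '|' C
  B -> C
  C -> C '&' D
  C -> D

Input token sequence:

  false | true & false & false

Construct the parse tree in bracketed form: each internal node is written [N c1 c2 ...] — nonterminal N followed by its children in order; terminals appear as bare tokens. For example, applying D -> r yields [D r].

[B [B [C [D false]]] | [C [C [C [D true]] & [D false]] & [D false]]]

B
B | C
C | C
D | C
false | C
false | C & D
false | C & D & D
false | D & D & D
false | true & D & D
false | true & false & D
false | true & false & false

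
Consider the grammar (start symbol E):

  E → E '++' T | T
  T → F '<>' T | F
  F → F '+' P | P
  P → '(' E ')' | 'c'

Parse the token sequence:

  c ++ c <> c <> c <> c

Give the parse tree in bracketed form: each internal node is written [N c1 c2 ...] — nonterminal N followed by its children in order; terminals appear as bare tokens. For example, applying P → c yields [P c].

[E [E [T [F [P c]]]] ++ [T [F [P c]] <> [T [F [P c]] <> [T [F [P c]] <> [T [F [P c]]]]]]]

E
E ++ T
T ++ T
F ++ T
P ++ T
c ++ T
c ++ F <> T
c ++ P <> T
c ++ c <> T
c ++ c <> F <> T
c ++ c <> P <> T
c ++ c <> c <> T
c ++ c <> c <> F <> T
c ++ c <> c <> P <> T
c ++ c <> c <> c <> T
c ++ c <> c <> c <> F
c ++ c <> c <> c <> P
c ++ c <> c <> c <> c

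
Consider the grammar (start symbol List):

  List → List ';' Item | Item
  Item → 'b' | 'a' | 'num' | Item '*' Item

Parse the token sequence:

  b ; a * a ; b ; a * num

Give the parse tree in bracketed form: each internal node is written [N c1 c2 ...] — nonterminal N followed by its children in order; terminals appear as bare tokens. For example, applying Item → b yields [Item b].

[List [List [List [List [Item b]] ; [Item [Item a] * [Item a]]] ; [Item b]] ; [Item [Item a] * [Item num]]]

List
List ; Item
List ; Item ; Item
List ; Item ; Item ; Item
Item ; Item ; Item ; Item
b ; Item ; Item ; Item
b ; Item * Item ; Item ; Item
b ; a * Item ; Item ; Item
b ; a * a ; Item ; Item
b ; a * a ; b ; Item
b ; a * a ; b ; Item * Item
b ; a * a ; b ; a * Item
b ; a * a ; b ; a * num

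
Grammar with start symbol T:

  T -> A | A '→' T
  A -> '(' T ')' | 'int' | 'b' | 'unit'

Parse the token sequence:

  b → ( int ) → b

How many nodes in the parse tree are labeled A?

[T [A b] → [T [A ( [T [A int]] )] → [T [A b]]]]

4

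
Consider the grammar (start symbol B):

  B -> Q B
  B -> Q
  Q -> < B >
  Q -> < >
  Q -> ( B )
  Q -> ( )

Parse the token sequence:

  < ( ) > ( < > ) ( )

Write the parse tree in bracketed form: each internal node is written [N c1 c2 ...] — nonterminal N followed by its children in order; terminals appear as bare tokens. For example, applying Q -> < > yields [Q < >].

B
Q B
< B > B
< Q > B
< ( ) > B
< ( ) > Q B
< ( ) > ( B ) B
< ( ) > ( Q ) B
< ( ) > ( < > ) B
< ( ) > ( < > ) Q
< ( ) > ( < > ) ( )

[B [Q < [B [Q ( )]] >] [B [Q ( [B [Q < >]] )] [B [Q ( )]]]]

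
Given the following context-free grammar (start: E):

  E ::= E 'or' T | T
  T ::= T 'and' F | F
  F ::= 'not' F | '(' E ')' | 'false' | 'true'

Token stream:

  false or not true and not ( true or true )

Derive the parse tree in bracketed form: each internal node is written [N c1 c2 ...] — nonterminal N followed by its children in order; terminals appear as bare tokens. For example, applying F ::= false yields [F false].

E
E or T
T or T
F or T
false or T
false or T and F
false or F and F
false or not F and F
false or not true and F
false or not true and not F
false or not true and not ( E )
false or not true and not ( E or T )
false or not true and not ( T or T )
false or not true and not ( F or T )
false or not true and not ( true or T )
false or not true and not ( true or F )
false or not true and not ( true or true )

[E [E [T [F false]]] or [T [T [F not [F true]]] and [F not [F ( [E [E [T [F true]]] or [T [F true]]] )]]]]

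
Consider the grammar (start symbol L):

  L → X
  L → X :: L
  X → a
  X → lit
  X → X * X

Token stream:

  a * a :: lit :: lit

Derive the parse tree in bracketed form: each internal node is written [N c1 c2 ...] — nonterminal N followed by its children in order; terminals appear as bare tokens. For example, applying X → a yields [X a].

L
X :: L
X * X :: L
a * X :: L
a * a :: L
a * a :: X :: L
a * a :: lit :: L
a * a :: lit :: X
a * a :: lit :: lit

[L [X [X a] * [X a]] :: [L [X lit] :: [L [X lit]]]]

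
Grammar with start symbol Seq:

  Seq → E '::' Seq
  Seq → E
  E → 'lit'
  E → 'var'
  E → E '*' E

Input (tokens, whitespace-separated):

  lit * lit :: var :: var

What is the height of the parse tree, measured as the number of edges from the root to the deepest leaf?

4

[Seq [E [E lit] * [E lit]] :: [Seq [E var] :: [Seq [E var]]]]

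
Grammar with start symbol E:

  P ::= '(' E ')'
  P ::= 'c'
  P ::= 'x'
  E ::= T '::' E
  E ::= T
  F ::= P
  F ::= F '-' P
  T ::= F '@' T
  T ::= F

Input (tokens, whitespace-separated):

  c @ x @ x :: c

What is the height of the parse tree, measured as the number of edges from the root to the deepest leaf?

[E [T [F [P c]] @ [T [F [P x]] @ [T [F [P x]]]]] :: [E [T [F [P c]]]]]

6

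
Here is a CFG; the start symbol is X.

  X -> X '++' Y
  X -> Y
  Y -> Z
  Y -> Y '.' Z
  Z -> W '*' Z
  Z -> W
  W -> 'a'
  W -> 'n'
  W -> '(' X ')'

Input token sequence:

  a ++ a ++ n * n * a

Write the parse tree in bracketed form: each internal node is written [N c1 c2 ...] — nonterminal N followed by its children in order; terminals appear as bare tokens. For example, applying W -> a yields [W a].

[X [X [X [Y [Z [W a]]]] ++ [Y [Z [W a]]]] ++ [Y [Z [W n] * [Z [W n] * [Z [W a]]]]]]

X
X ++ Y
X ++ Y ++ Y
Y ++ Y ++ Y
Z ++ Y ++ Y
W ++ Y ++ Y
a ++ Y ++ Y
a ++ Z ++ Y
a ++ W ++ Y
a ++ a ++ Y
a ++ a ++ Z
a ++ a ++ W * Z
a ++ a ++ n * Z
a ++ a ++ n * W * Z
a ++ a ++ n * n * Z
a ++ a ++ n * n * W
a ++ a ++ n * n * a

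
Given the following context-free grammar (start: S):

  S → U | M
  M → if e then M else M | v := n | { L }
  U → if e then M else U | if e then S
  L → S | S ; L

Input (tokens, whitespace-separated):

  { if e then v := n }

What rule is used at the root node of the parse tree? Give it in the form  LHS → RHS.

[S [M { [L [S [U if e then [S [M v := n]]]]] }]]

S → M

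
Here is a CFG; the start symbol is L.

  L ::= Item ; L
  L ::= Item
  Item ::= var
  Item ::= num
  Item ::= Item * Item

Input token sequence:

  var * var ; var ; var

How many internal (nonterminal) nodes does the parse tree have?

8

[L [Item [Item var] * [Item var]] ; [L [Item var] ; [L [Item var]]]]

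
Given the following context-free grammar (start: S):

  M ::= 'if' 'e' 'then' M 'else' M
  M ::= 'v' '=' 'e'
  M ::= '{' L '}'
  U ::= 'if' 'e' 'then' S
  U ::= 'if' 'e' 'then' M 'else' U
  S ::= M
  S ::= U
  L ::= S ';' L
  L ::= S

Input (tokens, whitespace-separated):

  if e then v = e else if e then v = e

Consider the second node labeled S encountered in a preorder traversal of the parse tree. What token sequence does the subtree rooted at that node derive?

v = e

[S [U if e then [M v = e] else [U if e then [S [M v = e]]]]]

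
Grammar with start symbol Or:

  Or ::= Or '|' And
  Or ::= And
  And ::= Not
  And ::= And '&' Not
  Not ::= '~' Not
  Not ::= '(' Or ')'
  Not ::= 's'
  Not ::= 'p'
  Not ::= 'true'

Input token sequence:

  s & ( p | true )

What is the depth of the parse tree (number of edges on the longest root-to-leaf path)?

7

[Or [And [And [Not s]] & [Not ( [Or [Or [And [Not p]]] | [And [Not true]]] )]]]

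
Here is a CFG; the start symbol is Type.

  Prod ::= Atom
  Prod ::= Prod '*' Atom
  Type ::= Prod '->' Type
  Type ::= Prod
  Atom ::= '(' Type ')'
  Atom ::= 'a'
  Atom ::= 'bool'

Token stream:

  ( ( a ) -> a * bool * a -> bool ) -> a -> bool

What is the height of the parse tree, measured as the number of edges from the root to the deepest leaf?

[Type [Prod [Atom ( [Type [Prod [Atom ( [Type [Prod [Atom a]]] )]] -> [Type [Prod [Prod [Prod [Atom a]] * [Atom bool]] * [Atom a]] -> [Type [Prod [Atom bool]]]]] )]] -> [Type [Prod [Atom a]] -> [Type [Prod [Atom bool]]]]]

9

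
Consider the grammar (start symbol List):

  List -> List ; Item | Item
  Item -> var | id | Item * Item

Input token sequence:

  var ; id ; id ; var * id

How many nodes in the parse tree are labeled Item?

6

[List [List [List [List [Item var]] ; [Item id]] ; [Item id]] ; [Item [Item var] * [Item id]]]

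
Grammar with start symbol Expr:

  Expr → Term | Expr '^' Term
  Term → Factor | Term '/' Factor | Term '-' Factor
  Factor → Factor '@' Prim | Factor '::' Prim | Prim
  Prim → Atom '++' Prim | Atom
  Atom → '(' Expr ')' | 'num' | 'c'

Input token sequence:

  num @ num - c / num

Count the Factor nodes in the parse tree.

4

[Expr [Term [Term [Term [Factor [Factor [Prim [Atom num]]] @ [Prim [Atom num]]]] - [Factor [Prim [Atom c]]]] / [Factor [Prim [Atom num]]]]]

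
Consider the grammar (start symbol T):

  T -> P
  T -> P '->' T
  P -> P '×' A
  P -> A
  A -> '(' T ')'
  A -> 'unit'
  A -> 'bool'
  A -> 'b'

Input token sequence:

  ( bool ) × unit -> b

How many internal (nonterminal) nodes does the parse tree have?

[T [P [P [A ( [T [P [A bool]]] )]] × [A unit]] -> [T [P [A b]]]]

11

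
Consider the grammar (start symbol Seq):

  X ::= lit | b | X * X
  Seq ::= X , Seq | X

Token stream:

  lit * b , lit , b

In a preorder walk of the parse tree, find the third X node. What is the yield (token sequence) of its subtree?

b

[Seq [X [X lit] * [X b]] , [Seq [X lit] , [Seq [X b]]]]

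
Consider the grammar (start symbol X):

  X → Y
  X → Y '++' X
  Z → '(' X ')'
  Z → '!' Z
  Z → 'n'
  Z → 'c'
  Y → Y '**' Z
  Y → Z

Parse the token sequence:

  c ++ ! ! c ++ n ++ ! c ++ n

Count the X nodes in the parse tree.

5

[X [Y [Z c]] ++ [X [Y [Z ! [Z ! [Z c]]]] ++ [X [Y [Z n]] ++ [X [Y [Z ! [Z c]]] ++ [X [Y [Z n]]]]]]]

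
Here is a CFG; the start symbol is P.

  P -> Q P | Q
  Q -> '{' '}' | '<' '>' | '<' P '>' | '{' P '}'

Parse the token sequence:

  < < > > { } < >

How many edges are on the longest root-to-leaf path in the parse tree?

4

[P [Q < [P [Q < >]] >] [P [Q { }] [P [Q < >]]]]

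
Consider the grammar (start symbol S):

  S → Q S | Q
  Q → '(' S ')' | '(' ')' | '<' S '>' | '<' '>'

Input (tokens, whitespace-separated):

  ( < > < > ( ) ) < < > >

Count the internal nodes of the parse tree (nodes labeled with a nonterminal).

[S [Q ( [S [Q < >] [S [Q < >] [S [Q ( )]]]] )] [S [Q < [S [Q < >]] >]]]

12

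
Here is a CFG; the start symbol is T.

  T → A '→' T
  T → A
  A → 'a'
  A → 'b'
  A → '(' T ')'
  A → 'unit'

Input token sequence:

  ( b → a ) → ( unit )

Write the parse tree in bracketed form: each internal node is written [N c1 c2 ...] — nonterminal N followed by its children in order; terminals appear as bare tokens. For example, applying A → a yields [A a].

[T [A ( [T [A b] → [T [A a]]] )] → [T [A ( [T [A unit]] )]]]

T
A → T
( T ) → T
( A → T ) → T
( b → T ) → T
( b → A ) → T
( b → a ) → T
( b → a ) → A
( b → a ) → ( T )
( b → a ) → ( A )
( b → a ) → ( unit )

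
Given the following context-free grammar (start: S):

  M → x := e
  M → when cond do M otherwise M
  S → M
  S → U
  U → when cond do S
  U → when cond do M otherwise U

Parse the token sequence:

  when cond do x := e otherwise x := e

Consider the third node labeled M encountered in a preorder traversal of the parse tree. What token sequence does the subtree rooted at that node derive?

[S [M when cond do [M x := e] otherwise [M x := e]]]

x := e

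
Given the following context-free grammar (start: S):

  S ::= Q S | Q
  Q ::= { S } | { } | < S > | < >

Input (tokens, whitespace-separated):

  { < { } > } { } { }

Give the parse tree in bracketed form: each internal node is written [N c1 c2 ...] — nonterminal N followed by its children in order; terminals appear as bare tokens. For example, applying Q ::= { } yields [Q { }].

S
Q S
{ S } S
{ Q } S
{ < S > } S
{ < Q > } S
{ < { } > } S
{ < { } > } Q S
{ < { } > } { } S
{ < { } > } { } Q
{ < { } > } { } { }

[S [Q { [S [Q < [S [Q { }]] >]] }] [S [Q { }] [S [Q { }]]]]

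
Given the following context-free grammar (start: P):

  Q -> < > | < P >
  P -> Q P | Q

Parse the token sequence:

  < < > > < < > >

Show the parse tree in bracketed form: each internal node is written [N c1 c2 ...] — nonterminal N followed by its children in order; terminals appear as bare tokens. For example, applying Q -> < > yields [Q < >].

P
Q P
< P > P
< Q > P
< < > > P
< < > > Q
< < > > < P >
< < > > < Q >
< < > > < < > >

[P [Q < [P [Q < >]] >] [P [Q < [P [Q < >]] >]]]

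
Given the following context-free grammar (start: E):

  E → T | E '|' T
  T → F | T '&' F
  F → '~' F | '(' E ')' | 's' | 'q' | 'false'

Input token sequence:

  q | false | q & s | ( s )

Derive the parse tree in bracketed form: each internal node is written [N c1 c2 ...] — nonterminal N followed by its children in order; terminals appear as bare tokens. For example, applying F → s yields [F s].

E
E | T
E | T | T
E | T | T | T
T | T | T | T
F | T | T | T
q | T | T | T
q | F | T | T
q | false | T | T
q | false | T & F | T
q | false | F & F | T
q | false | q & F | T
q | false | q & s | T
q | false | q & s | F
q | false | q & s | ( E )
q | false | q & s | ( T )
q | false | q & s | ( F )
q | false | q & s | ( s )

[E [E [E [E [T [F q]]] | [T [F false]]] | [T [T [F q]] & [F s]]] | [T [F ( [E [T [F s]]] )]]]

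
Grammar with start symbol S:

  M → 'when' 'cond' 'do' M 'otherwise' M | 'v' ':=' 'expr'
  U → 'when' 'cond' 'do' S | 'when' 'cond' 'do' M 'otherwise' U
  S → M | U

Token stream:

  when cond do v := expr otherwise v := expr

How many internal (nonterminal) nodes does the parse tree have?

4

[S [M when cond do [M v := expr] otherwise [M v := expr]]]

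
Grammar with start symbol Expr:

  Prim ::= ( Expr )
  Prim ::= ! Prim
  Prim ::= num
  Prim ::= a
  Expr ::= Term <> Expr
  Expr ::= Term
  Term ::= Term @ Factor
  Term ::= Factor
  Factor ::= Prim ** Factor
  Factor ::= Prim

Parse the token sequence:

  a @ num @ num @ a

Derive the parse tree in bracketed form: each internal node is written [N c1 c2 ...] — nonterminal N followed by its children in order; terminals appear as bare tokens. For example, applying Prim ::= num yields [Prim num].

Expr
Term
Term @ Factor
Term @ Factor @ Factor
Term @ Factor @ Factor @ Factor
Factor @ Factor @ Factor @ Factor
Prim @ Factor @ Factor @ Factor
a @ Factor @ Factor @ Factor
a @ Prim @ Factor @ Factor
a @ num @ Factor @ Factor
a @ num @ Prim @ Factor
a @ num @ num @ Factor
a @ num @ num @ Prim
a @ num @ num @ a

[Expr [Term [Term [Term [Term [Factor [Prim a]]] @ [Factor [Prim num]]] @ [Factor [Prim num]]] @ [Factor [Prim a]]]]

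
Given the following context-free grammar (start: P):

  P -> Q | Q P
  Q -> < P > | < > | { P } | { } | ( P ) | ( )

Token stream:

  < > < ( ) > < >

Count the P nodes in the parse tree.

4

[P [Q < >] [P [Q < [P [Q ( )]] >] [P [Q < >]]]]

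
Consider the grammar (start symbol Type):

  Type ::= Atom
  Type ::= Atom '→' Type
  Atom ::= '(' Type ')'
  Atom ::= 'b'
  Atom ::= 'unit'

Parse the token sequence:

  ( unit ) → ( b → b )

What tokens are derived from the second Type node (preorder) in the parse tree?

[Type [Atom ( [Type [Atom unit]] )] → [Type [Atom ( [Type [Atom b] → [Type [Atom b]]] )]]]

unit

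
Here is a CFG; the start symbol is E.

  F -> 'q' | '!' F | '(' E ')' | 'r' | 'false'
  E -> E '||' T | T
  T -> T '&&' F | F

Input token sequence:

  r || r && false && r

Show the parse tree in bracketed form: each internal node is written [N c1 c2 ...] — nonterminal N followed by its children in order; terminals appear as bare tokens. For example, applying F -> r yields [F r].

[E [E [T [F r]]] || [T [T [T [F r]] && [F false]] && [F r]]]

E
E || T
T || T
F || T
r || T
r || T && F
r || T && F && F
r || F && F && F
r || r && F && F
r || r && false && F
r || r && false && r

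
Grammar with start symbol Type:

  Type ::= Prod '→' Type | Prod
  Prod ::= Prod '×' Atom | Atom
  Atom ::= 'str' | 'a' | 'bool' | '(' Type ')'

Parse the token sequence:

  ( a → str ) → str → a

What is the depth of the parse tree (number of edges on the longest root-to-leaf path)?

[Type [Prod [Atom ( [Type [Prod [Atom a]] → [Type [Prod [Atom str]]]] )]] → [Type [Prod [Atom str]] → [Type [Prod [Atom a]]]]]

7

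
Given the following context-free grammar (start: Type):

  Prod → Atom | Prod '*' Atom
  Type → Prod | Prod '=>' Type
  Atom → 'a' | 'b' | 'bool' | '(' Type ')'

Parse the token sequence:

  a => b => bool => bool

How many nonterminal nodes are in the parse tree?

12

[Type [Prod [Atom a]] => [Type [Prod [Atom b]] => [Type [Prod [Atom bool]] => [Type [Prod [Atom bool]]]]]]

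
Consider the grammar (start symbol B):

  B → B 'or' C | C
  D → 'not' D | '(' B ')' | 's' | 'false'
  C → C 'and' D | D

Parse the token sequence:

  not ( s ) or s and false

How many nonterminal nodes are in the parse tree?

[B [B [C [D not [D ( [B [C [D s]]] )]]]] or [C [C [D s]] and [D false]]]

12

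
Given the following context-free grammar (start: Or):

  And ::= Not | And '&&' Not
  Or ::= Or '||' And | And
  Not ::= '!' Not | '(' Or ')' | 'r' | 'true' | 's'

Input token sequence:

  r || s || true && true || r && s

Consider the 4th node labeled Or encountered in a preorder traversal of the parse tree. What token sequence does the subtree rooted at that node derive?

r

[Or [Or [Or [Or [And [Not r]]] || [And [Not s]]] || [And [And [Not true]] && [Not true]]] || [And [And [Not r]] && [Not s]]]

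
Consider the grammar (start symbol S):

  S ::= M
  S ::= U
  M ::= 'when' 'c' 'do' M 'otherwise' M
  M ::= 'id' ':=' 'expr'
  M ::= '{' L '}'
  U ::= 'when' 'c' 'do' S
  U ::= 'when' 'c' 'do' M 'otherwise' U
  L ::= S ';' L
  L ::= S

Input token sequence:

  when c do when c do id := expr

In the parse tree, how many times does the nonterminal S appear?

3

[S [U when c do [S [U when c do [S [M id := expr]]]]]]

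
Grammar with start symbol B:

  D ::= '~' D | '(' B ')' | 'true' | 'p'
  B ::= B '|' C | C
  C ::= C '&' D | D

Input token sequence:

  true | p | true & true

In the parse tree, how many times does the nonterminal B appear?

[B [B [B [C [D true]]] | [C [D p]]] | [C [C [D true]] & [D true]]]

3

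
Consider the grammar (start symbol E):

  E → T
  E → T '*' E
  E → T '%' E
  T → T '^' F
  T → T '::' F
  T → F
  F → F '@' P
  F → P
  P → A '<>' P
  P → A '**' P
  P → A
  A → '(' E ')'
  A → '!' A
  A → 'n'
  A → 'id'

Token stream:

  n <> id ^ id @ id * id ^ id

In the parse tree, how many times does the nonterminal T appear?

[E [T [T [F [P [A n] <> [P [A id]]]]] ^ [F [F [P [A id]]] @ [P [A id]]]] * [E [T [T [F [P [A id]]]] ^ [F [P [A id]]]]]]

4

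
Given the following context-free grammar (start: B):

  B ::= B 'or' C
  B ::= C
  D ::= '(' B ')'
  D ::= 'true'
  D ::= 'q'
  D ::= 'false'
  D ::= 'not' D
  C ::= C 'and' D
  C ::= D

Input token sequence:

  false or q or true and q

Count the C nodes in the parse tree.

[B [B [B [C [D false]]] or [C [D q]]] or [C [C [D true]] and [D q]]]

4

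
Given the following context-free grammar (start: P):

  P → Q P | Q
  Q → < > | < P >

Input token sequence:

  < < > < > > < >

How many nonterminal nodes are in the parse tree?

8

[P [Q < [P [Q < >] [P [Q < >]]] >] [P [Q < >]]]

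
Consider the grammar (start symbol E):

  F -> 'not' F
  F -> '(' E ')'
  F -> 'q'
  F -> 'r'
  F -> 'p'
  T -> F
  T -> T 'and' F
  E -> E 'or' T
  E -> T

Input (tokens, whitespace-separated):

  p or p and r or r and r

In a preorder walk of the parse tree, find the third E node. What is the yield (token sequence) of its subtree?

[E [E [E [T [F p]]] or [T [T [F p]] and [F r]]] or [T [T [F r]] and [F r]]]

p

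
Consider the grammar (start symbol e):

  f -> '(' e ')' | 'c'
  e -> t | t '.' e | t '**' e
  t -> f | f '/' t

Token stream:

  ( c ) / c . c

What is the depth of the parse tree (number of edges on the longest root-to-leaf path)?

[e [t [f ( [e [t [f c]]] )] / [t [f c]]] . [e [t [f c]]]]

6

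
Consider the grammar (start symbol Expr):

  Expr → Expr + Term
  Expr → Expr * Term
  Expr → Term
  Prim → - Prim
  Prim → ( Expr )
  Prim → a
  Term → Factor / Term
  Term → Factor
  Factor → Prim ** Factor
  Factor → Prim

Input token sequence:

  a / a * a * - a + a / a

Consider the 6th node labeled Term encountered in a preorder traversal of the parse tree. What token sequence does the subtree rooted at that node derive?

a

[Expr [Expr [Expr [Expr [Term [Factor [Prim a]] / [Term [Factor [Prim a]]]]] * [Term [Factor [Prim a]]]] * [Term [Factor [Prim - [Prim a]]]]] + [Term [Factor [Prim a]] / [Term [Factor [Prim a]]]]]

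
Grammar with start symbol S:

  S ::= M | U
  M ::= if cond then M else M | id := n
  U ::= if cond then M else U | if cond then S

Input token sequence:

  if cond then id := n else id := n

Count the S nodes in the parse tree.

1

[S [M if cond then [M id := n] else [M id := n]]]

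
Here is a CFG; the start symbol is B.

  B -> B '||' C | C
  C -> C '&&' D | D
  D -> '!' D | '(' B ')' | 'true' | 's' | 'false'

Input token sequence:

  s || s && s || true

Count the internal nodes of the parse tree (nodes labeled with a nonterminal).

[B [B [B [C [D s]]] || [C [C [D s]] && [D s]]] || [C [D true]]]

11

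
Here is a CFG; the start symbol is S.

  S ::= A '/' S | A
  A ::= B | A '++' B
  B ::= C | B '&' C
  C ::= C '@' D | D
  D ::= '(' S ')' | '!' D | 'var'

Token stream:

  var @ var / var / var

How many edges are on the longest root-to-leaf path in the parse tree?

7

[S [A [B [C [C [D var]] @ [D var]]]] / [S [A [B [C [D var]]]] / [S [A [B [C [D var]]]]]]]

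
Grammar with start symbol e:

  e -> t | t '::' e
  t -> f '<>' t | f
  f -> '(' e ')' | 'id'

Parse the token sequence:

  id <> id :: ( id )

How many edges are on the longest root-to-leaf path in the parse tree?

[e [t [f id] <> [t [f id]]] :: [e [t [f ( [e [t [f id]]] )]]]]

7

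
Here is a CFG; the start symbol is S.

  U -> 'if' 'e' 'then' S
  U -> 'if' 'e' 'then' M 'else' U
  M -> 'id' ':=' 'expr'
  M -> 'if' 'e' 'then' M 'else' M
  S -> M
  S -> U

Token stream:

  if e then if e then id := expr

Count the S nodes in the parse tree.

3

[S [U if e then [S [U if e then [S [M id := expr]]]]]]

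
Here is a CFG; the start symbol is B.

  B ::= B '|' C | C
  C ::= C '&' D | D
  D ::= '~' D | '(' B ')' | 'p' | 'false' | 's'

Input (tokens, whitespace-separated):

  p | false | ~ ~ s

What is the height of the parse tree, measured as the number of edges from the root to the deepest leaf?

5

[B [B [B [C [D p]]] | [C [D false]]] | [C [D ~ [D ~ [D s]]]]]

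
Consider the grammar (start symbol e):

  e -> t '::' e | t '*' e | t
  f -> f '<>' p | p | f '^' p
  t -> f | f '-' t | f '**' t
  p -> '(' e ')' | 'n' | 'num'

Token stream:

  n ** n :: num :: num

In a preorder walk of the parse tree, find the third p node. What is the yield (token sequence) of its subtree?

[e [t [f [p n]] ** [t [f [p n]]]] :: [e [t [f [p num]]] :: [e [t [f [p num]]]]]]

num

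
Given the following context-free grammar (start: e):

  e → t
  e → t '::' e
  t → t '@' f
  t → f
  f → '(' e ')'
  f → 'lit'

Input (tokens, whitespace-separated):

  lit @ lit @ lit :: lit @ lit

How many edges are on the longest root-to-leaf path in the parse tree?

5

[e [t [t [t [f lit]] @ [f lit]] @ [f lit]] :: [e [t [t [f lit]] @ [f lit]]]]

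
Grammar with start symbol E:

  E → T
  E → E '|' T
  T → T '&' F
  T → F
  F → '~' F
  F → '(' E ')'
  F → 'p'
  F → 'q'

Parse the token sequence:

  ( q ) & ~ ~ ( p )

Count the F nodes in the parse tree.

[E [T [T [F ( [E [T [F q]]] )]] & [F ~ [F ~ [F ( [E [T [F p]]] )]]]]]

6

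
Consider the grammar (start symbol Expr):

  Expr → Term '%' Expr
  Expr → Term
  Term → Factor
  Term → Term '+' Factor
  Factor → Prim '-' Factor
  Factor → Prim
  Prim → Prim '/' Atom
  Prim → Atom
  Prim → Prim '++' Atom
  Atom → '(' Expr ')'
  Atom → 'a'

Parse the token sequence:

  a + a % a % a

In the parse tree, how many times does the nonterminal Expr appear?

[Expr [Term [Term [Factor [Prim [Atom a]]]] + [Factor [Prim [Atom a]]]] % [Expr [Term [Factor [Prim [Atom a]]]] % [Expr [Term [Factor [Prim [Atom a]]]]]]]

3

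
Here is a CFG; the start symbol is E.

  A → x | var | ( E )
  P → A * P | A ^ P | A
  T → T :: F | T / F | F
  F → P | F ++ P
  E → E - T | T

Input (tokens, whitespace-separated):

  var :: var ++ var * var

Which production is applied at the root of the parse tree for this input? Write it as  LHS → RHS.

E → T

[E [T [T [F [P [A var]]]] :: [F [F [P [A var]]] ++ [P [A var] * [P [A var]]]]]]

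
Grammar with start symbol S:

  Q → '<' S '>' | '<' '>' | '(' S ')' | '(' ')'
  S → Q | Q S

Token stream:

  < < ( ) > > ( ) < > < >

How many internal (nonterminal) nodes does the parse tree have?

12

[S [Q < [S [Q < [S [Q ( )]] >]] >] [S [Q ( )] [S [Q < >] [S [Q < >]]]]]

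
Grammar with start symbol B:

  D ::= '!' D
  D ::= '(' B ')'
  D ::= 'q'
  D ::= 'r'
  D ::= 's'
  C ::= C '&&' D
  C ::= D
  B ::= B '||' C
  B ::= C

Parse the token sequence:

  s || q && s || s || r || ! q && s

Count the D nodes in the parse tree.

8

[B [B [B [B [B [C [D s]]] || [C [C [D q]] && [D s]]] || [C [D s]]] || [C [D r]]] || [C [C [D ! [D q]]] && [D s]]]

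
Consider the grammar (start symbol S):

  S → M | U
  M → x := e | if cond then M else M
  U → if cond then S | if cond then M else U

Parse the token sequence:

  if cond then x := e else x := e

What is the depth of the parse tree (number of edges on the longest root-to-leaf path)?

[S [M if cond then [M x := e] else [M x := e]]]

3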